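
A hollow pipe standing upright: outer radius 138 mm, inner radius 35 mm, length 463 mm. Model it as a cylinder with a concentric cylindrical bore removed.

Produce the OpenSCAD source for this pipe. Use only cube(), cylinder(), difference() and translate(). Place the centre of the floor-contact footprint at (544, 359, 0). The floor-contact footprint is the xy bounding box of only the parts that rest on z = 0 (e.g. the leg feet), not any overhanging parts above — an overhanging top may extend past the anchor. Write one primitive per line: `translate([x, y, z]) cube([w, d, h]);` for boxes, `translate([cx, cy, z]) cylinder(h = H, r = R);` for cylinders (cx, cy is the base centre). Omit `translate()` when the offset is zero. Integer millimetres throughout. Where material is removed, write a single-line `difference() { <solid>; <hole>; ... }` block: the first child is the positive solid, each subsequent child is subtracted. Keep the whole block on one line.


difference() { translate([544, 359, 0]) cylinder(h = 463, r = 138); translate([544, 359, 0]) cylinder(h = 463, r = 35); }


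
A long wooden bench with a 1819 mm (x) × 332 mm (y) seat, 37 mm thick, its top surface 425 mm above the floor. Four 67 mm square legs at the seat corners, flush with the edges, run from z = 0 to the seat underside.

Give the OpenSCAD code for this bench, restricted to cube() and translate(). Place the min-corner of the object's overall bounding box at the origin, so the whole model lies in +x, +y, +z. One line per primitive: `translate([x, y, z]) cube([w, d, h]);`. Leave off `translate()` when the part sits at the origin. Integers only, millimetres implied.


translate([0, 0, 388]) cube([1819, 332, 37]);
cube([67, 67, 388]);
translate([0, 265, 0]) cube([67, 67, 388]);
translate([1752, 0, 0]) cube([67, 67, 388]);
translate([1752, 265, 0]) cube([67, 67, 388]);


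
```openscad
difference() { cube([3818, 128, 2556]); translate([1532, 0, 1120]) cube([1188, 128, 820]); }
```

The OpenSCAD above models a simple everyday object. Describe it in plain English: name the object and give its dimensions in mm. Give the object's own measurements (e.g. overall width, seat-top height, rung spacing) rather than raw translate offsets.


A wall 3818 mm long (x), 128 mm thick (y), 2556 mm tall, with a rectangular window opening cut through it. The opening is 1188 mm wide and 820 mm tall; its sill is at z = 1120 mm and its near (−x) edge is 1532 mm from the wall's −x end. The opening passes through the full wall thickness.


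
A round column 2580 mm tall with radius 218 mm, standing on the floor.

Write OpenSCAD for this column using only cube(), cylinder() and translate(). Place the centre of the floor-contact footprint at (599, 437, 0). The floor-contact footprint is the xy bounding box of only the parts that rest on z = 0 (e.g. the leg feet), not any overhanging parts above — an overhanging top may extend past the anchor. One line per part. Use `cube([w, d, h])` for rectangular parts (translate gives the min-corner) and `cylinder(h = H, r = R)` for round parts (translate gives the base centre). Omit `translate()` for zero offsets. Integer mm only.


translate([599, 437, 0]) cylinder(h = 2580, r = 218);


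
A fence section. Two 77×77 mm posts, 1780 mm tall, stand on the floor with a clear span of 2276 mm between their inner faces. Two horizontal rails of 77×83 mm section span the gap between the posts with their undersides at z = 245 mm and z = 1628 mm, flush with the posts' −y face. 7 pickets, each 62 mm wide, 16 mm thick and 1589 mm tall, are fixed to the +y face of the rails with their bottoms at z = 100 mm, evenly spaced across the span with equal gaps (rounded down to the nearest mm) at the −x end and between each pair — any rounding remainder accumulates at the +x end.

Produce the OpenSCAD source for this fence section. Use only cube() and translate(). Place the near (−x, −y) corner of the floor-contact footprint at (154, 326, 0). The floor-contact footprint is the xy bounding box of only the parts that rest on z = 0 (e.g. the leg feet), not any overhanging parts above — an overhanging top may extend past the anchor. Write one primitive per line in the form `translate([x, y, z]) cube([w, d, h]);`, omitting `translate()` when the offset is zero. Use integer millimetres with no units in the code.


translate([154, 326, 0]) cube([77, 77, 1780]);
translate([2507, 326, 0]) cube([77, 77, 1780]);
translate([231, 326, 245]) cube([2276, 77, 83]);
translate([231, 326, 1628]) cube([2276, 77, 83]);
translate([461, 403, 100]) cube([62, 16, 1589]);
translate([753, 403, 100]) cube([62, 16, 1589]);
translate([1045, 403, 100]) cube([62, 16, 1589]);
translate([1337, 403, 100]) cube([62, 16, 1589]);
translate([1629, 403, 100]) cube([62, 16, 1589]);
translate([1921, 403, 100]) cube([62, 16, 1589]);
translate([2213, 403, 100]) cube([62, 16, 1589]);


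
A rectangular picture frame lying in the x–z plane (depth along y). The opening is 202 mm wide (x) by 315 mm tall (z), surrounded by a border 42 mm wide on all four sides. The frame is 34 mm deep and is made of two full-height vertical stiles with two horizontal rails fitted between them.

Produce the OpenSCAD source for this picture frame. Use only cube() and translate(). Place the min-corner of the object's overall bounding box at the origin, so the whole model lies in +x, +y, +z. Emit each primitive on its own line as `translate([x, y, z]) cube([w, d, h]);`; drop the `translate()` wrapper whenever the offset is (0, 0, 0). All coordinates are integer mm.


cube([42, 34, 399]);
translate([244, 0, 0]) cube([42, 34, 399]);
translate([42, 0, 0]) cube([202, 34, 42]);
translate([42, 0, 357]) cube([202, 34, 42]);


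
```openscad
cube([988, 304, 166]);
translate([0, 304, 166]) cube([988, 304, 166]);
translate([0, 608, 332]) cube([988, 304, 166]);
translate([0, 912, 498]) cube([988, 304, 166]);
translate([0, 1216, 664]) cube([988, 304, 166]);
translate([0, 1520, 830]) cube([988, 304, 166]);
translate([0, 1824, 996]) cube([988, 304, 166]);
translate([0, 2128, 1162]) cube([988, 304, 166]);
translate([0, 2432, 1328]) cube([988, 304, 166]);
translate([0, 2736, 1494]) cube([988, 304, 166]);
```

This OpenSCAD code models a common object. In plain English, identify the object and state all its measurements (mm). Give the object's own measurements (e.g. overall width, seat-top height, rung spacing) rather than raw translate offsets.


A straight staircase of 10 solid steps. Each step is 988 mm wide (x), 304 mm deep (y, the going) and 166 mm tall (the rise). The first step rests on the floor; each subsequent step sits one going further in +y and one rise higher in +z, directly behind and above the previous step with no overlap.


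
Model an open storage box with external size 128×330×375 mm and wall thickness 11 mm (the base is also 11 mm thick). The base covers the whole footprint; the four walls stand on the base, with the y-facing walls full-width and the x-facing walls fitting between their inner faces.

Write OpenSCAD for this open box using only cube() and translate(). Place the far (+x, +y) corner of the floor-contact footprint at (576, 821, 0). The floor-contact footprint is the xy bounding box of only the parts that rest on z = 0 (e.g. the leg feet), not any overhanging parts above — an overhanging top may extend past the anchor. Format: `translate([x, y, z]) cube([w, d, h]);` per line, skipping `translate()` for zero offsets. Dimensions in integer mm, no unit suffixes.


translate([448, 491, 0]) cube([128, 330, 11]);
translate([448, 491, 11]) cube([128, 11, 364]);
translate([448, 810, 11]) cube([128, 11, 364]);
translate([448, 502, 11]) cube([11, 308, 364]);
translate([565, 502, 11]) cube([11, 308, 364]);


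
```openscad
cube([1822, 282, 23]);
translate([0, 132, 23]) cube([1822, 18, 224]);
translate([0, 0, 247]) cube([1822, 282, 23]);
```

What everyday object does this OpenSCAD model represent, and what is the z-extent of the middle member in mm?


An I-beam. The web height is 224 mm.

Two wide flanges with a thin centred web — an I-beam. Overall 270 mm minus two 23 mm flanges gives a web of 270 − 2·23 = 224 mm.


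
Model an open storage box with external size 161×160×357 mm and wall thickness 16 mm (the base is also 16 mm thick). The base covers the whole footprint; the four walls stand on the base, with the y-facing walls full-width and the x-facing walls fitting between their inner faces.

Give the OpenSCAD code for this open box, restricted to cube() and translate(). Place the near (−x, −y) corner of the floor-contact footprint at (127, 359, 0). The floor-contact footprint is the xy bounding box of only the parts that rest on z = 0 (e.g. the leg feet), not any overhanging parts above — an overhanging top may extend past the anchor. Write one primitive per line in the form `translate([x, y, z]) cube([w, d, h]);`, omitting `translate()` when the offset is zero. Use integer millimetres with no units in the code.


translate([127, 359, 0]) cube([161, 160, 16]);
translate([127, 359, 16]) cube([161, 16, 341]);
translate([127, 503, 16]) cube([161, 16, 341]);
translate([127, 375, 16]) cube([16, 128, 341]);
translate([272, 375, 16]) cube([16, 128, 341]);


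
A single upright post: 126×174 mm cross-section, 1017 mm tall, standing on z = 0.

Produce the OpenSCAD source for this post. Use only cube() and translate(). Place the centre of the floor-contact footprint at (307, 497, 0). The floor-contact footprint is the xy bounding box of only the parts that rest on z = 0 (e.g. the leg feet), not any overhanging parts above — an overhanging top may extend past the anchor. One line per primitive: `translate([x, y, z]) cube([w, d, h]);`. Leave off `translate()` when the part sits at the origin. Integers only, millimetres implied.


translate([244, 410, 0]) cube([126, 174, 1017]);


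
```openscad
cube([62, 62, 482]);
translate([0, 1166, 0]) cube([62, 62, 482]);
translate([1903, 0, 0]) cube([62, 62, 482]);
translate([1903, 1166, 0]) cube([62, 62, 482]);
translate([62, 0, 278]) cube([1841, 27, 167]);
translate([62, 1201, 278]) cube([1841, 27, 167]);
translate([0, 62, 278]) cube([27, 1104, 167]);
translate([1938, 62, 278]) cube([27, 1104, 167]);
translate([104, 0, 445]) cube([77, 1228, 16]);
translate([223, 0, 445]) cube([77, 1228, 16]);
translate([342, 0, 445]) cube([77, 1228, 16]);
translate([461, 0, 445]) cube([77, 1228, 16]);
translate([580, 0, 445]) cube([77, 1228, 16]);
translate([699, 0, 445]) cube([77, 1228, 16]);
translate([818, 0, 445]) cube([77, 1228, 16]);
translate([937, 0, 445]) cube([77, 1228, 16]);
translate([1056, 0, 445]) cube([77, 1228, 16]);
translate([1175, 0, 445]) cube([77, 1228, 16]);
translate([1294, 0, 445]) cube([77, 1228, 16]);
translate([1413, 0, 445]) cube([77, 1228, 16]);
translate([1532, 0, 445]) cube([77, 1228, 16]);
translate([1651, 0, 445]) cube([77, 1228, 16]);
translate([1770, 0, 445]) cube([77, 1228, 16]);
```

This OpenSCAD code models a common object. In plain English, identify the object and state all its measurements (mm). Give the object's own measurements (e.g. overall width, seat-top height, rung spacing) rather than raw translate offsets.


A bed frame 1965 mm long (x) by 1228 mm wide (y). Four 62×62 mm corner posts, 482 mm tall, at the corners of the footprint. Four rails of 27 mm thickness and 167 mm height run between adjacent posts with their undersides at z = 278 mm, their outer faces flush with the outside of the frame (the two x-running rails run between the posts' inner faces; the two y-running rails run between the posts' inner faces). 15 slats, each 77 mm wide (x) and 16 mm thick, lie across the top of the two x-running rails, running the full 1228 mm width of the frame in y; along x they sit between the end posts with a 42 mm gap after the −x posts and between neighbouring slats, leaving 56 mm before the +x posts.


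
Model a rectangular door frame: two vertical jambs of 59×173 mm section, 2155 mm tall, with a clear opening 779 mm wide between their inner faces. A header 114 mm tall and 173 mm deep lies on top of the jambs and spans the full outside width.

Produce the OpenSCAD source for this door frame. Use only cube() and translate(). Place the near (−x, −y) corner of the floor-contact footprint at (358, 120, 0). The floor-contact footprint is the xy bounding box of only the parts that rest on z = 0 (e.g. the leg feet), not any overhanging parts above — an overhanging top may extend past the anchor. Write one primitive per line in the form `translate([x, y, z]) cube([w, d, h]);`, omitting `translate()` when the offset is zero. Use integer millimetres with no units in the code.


translate([358, 120, 0]) cube([59, 173, 2155]);
translate([1196, 120, 0]) cube([59, 173, 2155]);
translate([358, 120, 2155]) cube([897, 173, 114]);


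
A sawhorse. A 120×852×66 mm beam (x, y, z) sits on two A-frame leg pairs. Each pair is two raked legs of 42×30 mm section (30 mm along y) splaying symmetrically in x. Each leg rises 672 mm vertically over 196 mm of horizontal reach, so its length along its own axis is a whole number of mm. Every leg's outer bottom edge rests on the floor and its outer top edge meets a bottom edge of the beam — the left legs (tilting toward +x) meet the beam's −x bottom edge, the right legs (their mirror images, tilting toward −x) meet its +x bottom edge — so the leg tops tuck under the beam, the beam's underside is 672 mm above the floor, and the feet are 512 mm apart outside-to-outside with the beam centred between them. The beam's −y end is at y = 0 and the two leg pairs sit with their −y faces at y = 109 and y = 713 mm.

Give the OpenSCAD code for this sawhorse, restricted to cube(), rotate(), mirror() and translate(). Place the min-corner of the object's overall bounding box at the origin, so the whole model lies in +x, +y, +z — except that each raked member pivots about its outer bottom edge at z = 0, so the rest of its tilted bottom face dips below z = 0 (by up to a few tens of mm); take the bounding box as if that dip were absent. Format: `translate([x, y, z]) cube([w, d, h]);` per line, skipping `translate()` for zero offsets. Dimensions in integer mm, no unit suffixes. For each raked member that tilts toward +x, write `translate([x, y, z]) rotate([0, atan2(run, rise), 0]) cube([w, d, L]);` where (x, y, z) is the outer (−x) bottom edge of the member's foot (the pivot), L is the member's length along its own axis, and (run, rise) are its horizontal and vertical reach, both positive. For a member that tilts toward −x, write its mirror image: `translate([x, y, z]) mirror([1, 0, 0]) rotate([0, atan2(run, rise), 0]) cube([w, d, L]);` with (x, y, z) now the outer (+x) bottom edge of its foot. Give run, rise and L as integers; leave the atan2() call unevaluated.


translate([196, 0, 672]) cube([120, 852, 66]);
translate([0, 109, 0]) rotate([0, atan2(196, 672), 0]) cube([42, 30, 700]);
translate([512, 109, 0]) mirror([1, 0, 0]) rotate([0, atan2(196, 672), 0]) cube([42, 30, 700]);
translate([0, 713, 0]) rotate([0, atan2(196, 672), 0]) cube([42, 30, 700]);
translate([512, 713, 0]) mirror([1, 0, 0]) rotate([0, atan2(196, 672), 0]) cube([42, 30, 700]);


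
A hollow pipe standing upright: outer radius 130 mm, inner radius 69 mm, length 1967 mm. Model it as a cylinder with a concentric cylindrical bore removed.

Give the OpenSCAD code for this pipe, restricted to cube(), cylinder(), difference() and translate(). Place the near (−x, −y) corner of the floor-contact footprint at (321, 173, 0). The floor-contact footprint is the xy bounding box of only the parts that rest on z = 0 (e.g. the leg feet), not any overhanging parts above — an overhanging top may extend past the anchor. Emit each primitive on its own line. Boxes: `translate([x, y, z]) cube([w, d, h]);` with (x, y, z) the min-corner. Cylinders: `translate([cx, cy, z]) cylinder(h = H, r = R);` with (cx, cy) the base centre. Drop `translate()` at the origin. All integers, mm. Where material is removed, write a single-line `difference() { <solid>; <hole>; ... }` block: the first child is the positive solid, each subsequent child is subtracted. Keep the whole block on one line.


difference() { translate([451, 303, 0]) cylinder(h = 1967, r = 130); translate([451, 303, 0]) cylinder(h = 1967, r = 69); }


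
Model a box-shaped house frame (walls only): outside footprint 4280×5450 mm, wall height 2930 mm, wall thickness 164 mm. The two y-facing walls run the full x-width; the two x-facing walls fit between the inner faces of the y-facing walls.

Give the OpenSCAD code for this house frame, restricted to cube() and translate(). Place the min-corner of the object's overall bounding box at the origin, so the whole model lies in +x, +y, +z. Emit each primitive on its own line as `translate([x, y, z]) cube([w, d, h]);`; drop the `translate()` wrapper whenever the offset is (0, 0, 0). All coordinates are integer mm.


cube([4280, 164, 2930]);
translate([0, 5286, 0]) cube([4280, 164, 2930]);
translate([0, 164, 0]) cube([164, 5122, 2930]);
translate([4116, 164, 0]) cube([164, 5122, 2930]);


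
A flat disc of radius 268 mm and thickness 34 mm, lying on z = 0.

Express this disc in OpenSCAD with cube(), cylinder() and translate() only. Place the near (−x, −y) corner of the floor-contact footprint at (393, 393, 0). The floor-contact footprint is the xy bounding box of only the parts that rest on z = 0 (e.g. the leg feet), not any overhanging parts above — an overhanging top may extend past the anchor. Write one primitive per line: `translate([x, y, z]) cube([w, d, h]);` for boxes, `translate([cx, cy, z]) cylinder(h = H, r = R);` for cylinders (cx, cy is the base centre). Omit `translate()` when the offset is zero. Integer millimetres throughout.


translate([661, 661, 0]) cylinder(h = 34, r = 268);


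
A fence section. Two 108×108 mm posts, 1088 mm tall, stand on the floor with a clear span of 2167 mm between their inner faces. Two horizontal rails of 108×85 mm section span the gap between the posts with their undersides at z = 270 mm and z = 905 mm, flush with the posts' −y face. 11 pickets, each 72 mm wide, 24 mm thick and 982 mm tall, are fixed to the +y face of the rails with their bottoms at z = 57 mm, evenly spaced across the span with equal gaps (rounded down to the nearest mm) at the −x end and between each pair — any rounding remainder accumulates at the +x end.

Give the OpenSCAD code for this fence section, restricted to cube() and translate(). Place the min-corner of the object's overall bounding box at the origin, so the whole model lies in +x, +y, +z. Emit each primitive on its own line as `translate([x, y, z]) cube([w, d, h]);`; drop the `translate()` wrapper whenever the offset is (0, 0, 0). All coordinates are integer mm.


cube([108, 108, 1088]);
translate([2275, 0, 0]) cube([108, 108, 1088]);
translate([108, 0, 270]) cube([2167, 108, 85]);
translate([108, 0, 905]) cube([2167, 108, 85]);
translate([222, 108, 57]) cube([72, 24, 982]);
translate([408, 108, 57]) cube([72, 24, 982]);
translate([594, 108, 57]) cube([72, 24, 982]);
translate([780, 108, 57]) cube([72, 24, 982]);
translate([966, 108, 57]) cube([72, 24, 982]);
translate([1152, 108, 57]) cube([72, 24, 982]);
translate([1338, 108, 57]) cube([72, 24, 982]);
translate([1524, 108, 57]) cube([72, 24, 982]);
translate([1710, 108, 57]) cube([72, 24, 982]);
translate([1896, 108, 57]) cube([72, 24, 982]);
translate([2082, 108, 57]) cube([72, 24, 982]);


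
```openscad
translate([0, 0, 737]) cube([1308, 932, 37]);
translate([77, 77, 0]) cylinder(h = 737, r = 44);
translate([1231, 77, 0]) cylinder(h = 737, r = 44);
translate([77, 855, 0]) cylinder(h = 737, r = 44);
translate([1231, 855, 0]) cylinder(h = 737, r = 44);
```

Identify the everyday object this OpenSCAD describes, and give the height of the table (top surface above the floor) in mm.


A table. The table height is 774 mm.

A 1308×932×37 slab sits at z = 737 on four Ø88 mm round legs — a table. The top surface is at 737 + 37 = 774 mm.


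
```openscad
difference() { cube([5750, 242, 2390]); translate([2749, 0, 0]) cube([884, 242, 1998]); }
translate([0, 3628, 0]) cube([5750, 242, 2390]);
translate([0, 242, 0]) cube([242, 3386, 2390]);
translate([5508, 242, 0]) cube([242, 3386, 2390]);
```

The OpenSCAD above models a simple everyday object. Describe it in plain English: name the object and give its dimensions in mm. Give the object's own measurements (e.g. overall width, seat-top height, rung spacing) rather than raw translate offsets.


A single room: four walls, each 2390 mm tall and 242 mm thick, enclosing an outside footprint 5750×3870 mm (x × y), no floor or roof. The front and back walls (−y and +y sides) run the full x-width; the side walls fit between their inner faces. A door opening 884 mm wide and 1998 mm tall is cut through the front wall from the floor up, its −x edge 2749 mm from the wall's −x end.


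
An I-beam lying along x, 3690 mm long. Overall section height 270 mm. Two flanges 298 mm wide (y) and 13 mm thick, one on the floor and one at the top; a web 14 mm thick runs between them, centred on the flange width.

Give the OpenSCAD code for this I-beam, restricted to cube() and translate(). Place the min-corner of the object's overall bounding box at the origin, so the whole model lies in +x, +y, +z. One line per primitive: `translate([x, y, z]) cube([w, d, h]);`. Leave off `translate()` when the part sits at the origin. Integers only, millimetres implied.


cube([3690, 298, 13]);
translate([0, 142, 13]) cube([3690, 14, 244]);
translate([0, 0, 257]) cube([3690, 298, 13]);


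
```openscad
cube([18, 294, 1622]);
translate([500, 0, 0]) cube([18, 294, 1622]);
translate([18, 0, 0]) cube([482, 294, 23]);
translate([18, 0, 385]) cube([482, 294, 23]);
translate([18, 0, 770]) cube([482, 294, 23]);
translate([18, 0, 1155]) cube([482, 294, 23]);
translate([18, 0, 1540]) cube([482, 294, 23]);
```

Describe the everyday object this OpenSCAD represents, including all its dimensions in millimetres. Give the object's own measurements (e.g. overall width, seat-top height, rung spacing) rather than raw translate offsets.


An open bookshelf. Two side panels, each 18 mm thick, 294 mm deep and 1622 mm tall, stand 518 mm apart (outside-to-outside). Between them sit 5 shelves, each 23 mm thick and 294 mm deep, spanning the full gap between the sides. The bottom shelf rests on the floor (its underside at z = 0) and the clear gap between one shelf's top and the next shelf's underside is 362 mm.


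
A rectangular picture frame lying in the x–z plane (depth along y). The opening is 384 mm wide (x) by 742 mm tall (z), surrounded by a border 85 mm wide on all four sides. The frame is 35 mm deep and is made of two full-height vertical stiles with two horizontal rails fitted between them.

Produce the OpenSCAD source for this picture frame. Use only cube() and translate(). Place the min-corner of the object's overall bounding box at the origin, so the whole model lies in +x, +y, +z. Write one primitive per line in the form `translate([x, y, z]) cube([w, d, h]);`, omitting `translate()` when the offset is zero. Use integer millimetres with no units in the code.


cube([85, 35, 912]);
translate([469, 0, 0]) cube([85, 35, 912]);
translate([85, 0, 0]) cube([384, 35, 85]);
translate([85, 0, 827]) cube([384, 35, 85]);


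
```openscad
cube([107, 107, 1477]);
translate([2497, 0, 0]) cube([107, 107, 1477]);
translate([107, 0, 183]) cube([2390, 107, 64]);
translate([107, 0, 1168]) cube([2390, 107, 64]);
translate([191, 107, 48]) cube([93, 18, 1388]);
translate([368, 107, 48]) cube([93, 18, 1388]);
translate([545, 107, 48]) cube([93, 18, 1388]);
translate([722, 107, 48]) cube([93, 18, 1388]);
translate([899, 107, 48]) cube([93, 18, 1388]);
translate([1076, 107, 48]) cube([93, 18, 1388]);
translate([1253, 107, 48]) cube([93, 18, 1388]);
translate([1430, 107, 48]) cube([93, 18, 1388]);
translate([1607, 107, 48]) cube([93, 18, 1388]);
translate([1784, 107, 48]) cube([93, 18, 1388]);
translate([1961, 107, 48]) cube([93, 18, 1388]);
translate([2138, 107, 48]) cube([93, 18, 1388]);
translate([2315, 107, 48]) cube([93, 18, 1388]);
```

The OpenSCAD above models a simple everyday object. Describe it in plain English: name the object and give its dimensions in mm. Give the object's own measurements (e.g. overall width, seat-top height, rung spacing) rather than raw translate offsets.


A fence section. Two 107×107 mm posts, 1477 mm tall, stand on the floor with a clear span of 2390 mm between their inner faces. Two horizontal rails of 107×64 mm section span the gap between the posts with their undersides at z = 183 mm and z = 1168 mm, flush with the posts' −y face. 13 pickets, each 93 mm wide, 18 mm thick and 1388 mm tall, are fixed to the +y face of the rails with their bottoms at z = 48 mm, spaced across the span with a 84 mm gap after the −x post and between neighbouring pickets, with 89 mm left before the +x post.


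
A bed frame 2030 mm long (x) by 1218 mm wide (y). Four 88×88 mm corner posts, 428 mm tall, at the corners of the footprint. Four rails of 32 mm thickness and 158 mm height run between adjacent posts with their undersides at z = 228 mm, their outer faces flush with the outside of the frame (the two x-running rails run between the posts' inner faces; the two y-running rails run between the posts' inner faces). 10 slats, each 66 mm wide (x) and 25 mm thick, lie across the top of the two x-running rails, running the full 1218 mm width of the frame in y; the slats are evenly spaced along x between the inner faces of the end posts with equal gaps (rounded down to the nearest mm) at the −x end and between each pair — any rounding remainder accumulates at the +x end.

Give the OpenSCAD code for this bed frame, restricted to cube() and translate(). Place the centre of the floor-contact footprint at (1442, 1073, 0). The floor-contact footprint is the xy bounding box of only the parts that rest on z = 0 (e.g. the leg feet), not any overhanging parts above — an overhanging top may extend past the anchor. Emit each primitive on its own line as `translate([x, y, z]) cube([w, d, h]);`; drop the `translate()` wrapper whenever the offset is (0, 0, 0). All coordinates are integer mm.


translate([427, 464, 0]) cube([88, 88, 428]);
translate([427, 1594, 0]) cube([88, 88, 428]);
translate([2369, 464, 0]) cube([88, 88, 428]);
translate([2369, 1594, 0]) cube([88, 88, 428]);
translate([515, 464, 228]) cube([1854, 32, 158]);
translate([515, 1650, 228]) cube([1854, 32, 158]);
translate([427, 552, 228]) cube([32, 1042, 158]);
translate([2425, 552, 228]) cube([32, 1042, 158]);
translate([623, 464, 386]) cube([66, 1218, 25]);
translate([797, 464, 386]) cube([66, 1218, 25]);
translate([971, 464, 386]) cube([66, 1218, 25]);
translate([1145, 464, 386]) cube([66, 1218, 25]);
translate([1319, 464, 386]) cube([66, 1218, 25]);
translate([1493, 464, 386]) cube([66, 1218, 25]);
translate([1667, 464, 386]) cube([66, 1218, 25]);
translate([1841, 464, 386]) cube([66, 1218, 25]);
translate([2015, 464, 386]) cube([66, 1218, 25]);
translate([2189, 464, 386]) cube([66, 1218, 25]);


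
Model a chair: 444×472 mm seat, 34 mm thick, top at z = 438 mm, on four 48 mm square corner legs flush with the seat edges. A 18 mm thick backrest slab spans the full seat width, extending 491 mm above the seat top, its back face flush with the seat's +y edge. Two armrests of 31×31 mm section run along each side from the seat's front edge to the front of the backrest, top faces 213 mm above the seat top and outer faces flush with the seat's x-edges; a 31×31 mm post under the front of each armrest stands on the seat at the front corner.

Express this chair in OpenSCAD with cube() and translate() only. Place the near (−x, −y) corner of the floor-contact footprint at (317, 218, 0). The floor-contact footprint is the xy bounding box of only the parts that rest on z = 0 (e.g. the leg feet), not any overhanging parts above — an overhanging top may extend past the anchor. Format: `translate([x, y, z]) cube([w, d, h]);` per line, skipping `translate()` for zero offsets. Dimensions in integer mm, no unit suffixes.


translate([317, 218, 404]) cube([444, 472, 34]);
translate([317, 218, 0]) cube([48, 48, 404]);
translate([713, 218, 0]) cube([48, 48, 404]);
translate([317, 642, 0]) cube([48, 48, 404]);
translate([713, 642, 0]) cube([48, 48, 404]);
translate([317, 672, 438]) cube([444, 18, 491]);
translate([317, 218, 620]) cube([31, 454, 31]);
translate([730, 218, 620]) cube([31, 454, 31]);
translate([317, 218, 438]) cube([31, 31, 182]);
translate([730, 218, 438]) cube([31, 31, 182]);


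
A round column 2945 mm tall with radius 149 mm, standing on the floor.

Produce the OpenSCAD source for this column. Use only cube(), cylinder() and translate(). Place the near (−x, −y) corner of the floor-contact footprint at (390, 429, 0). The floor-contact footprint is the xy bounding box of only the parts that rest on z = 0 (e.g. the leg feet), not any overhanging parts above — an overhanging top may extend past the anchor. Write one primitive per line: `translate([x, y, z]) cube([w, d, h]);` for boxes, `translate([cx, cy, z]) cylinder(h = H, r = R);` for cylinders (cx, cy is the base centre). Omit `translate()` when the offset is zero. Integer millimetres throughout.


translate([539, 578, 0]) cylinder(h = 2945, r = 149);


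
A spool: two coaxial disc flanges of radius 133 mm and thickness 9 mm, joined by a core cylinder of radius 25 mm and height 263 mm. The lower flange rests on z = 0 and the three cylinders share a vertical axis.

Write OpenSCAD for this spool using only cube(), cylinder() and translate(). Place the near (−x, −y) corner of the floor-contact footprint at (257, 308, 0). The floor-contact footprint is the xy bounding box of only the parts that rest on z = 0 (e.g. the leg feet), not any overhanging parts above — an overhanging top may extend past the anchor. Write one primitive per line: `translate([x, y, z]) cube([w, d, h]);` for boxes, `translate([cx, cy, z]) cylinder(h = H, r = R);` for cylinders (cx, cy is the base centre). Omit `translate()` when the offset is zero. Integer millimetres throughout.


translate([390, 441, 0]) cylinder(h = 9, r = 133);
translate([390, 441, 9]) cylinder(h = 263, r = 25);
translate([390, 441, 272]) cylinder(h = 9, r = 133);


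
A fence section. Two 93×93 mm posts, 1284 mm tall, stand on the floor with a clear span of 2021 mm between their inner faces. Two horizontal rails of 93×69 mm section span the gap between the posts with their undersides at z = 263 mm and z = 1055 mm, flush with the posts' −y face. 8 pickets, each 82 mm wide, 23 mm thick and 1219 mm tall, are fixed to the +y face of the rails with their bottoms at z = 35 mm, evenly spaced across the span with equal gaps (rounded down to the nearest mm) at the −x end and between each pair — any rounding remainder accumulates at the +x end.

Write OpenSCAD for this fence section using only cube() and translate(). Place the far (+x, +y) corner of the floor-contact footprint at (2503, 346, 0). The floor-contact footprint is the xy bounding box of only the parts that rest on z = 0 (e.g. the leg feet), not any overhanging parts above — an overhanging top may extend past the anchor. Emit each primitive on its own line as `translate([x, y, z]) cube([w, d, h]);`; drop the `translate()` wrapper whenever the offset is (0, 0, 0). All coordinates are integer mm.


translate([296, 253, 0]) cube([93, 93, 1284]);
translate([2410, 253, 0]) cube([93, 93, 1284]);
translate([389, 253, 263]) cube([2021, 93, 69]);
translate([389, 253, 1055]) cube([2021, 93, 69]);
translate([540, 346, 35]) cube([82, 23, 1219]);
translate([773, 346, 35]) cube([82, 23, 1219]);
translate([1006, 346, 35]) cube([82, 23, 1219]);
translate([1239, 346, 35]) cube([82, 23, 1219]);
translate([1472, 346, 35]) cube([82, 23, 1219]);
translate([1705, 346, 35]) cube([82, 23, 1219]);
translate([1938, 346, 35]) cube([82, 23, 1219]);
translate([2171, 346, 35]) cube([82, 23, 1219]);


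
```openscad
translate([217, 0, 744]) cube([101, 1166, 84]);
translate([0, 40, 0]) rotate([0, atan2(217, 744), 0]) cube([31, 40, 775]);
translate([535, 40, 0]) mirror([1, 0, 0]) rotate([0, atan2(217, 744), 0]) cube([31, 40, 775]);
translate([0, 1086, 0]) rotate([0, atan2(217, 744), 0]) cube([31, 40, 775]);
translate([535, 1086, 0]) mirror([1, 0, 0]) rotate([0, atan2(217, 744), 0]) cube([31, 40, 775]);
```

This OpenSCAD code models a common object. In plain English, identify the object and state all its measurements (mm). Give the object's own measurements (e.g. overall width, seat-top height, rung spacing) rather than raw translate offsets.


A sawhorse. A 101×1166×84 mm beam (x, y, z) sits on two A-frame leg pairs. Each pair is two raked legs of 31×40 mm section (40 mm along y) splaying symmetrically in x. Each leg rises 744 mm vertically over 217 mm of horizontal reach and is 775 mm long along its own axis. Every leg's outer bottom edge rests on the floor and its outer top edge meets a bottom edge of the beam — the left legs (tilting toward +x) meet the beam's −x bottom edge, the right legs (their mirror images, tilting toward −x) meet its +x bottom edge — so the leg tops tuck under the beam, the beam's underside is 744 mm above the floor, and the feet are 535 mm apart outside-to-outside with the beam centred between them. The two leg pairs are set in 40 mm from either end of the beam.


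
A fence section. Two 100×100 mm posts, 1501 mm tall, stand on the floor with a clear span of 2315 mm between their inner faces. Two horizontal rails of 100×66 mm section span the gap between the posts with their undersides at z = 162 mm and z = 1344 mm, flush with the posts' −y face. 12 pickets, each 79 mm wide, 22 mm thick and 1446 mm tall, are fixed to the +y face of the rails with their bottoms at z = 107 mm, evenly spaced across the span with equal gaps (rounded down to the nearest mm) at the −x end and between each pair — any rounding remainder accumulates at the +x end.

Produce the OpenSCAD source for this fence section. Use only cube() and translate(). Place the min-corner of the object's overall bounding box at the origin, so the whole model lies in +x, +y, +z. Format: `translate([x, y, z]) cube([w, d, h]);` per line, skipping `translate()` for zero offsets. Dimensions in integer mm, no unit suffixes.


cube([100, 100, 1501]);
translate([2415, 0, 0]) cube([100, 100, 1501]);
translate([100, 0, 162]) cube([2315, 100, 66]);
translate([100, 0, 1344]) cube([2315, 100, 66]);
translate([205, 100, 107]) cube([79, 22, 1446]);
translate([389, 100, 107]) cube([79, 22, 1446]);
translate([573, 100, 107]) cube([79, 22, 1446]);
translate([757, 100, 107]) cube([79, 22, 1446]);
translate([941, 100, 107]) cube([79, 22, 1446]);
translate([1125, 100, 107]) cube([79, 22, 1446]);
translate([1309, 100, 107]) cube([79, 22, 1446]);
translate([1493, 100, 107]) cube([79, 22, 1446]);
translate([1677, 100, 107]) cube([79, 22, 1446]);
translate([1861, 100, 107]) cube([79, 22, 1446]);
translate([2045, 100, 107]) cube([79, 22, 1446]);
translate([2229, 100, 107]) cube([79, 22, 1446]);


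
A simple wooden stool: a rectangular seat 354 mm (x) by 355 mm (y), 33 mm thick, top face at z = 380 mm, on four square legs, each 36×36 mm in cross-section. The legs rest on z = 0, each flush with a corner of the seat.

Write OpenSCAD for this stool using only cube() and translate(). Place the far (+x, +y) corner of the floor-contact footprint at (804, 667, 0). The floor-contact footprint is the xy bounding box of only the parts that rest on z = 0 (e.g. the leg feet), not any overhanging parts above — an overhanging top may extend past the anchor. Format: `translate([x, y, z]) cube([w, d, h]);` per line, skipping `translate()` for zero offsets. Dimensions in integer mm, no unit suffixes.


translate([450, 312, 347]) cube([354, 355, 33]);
translate([450, 312, 0]) cube([36, 36, 347]);
translate([768, 312, 0]) cube([36, 36, 347]);
translate([450, 631, 0]) cube([36, 36, 347]);
translate([768, 631, 0]) cube([36, 36, 347]);


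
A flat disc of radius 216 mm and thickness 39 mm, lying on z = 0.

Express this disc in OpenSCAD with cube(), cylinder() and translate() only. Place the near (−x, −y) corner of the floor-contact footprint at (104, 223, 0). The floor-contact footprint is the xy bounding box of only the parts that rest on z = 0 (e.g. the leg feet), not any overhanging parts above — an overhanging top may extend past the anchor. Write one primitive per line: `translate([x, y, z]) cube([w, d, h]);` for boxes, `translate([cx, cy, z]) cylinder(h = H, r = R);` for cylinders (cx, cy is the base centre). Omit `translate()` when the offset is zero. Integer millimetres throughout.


translate([320, 439, 0]) cylinder(h = 39, r = 216);


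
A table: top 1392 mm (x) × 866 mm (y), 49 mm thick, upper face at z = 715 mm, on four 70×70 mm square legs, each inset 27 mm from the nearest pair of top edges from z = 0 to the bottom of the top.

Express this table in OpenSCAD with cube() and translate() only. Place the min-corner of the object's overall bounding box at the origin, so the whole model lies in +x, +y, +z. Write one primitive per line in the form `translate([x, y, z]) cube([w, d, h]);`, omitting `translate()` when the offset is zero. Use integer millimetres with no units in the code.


translate([0, 0, 666]) cube([1392, 866, 49]);
translate([27, 27, 0]) cube([70, 70, 666]);
translate([1295, 27, 0]) cube([70, 70, 666]);
translate([27, 769, 0]) cube([70, 70, 666]);
translate([1295, 769, 0]) cube([70, 70, 666]);


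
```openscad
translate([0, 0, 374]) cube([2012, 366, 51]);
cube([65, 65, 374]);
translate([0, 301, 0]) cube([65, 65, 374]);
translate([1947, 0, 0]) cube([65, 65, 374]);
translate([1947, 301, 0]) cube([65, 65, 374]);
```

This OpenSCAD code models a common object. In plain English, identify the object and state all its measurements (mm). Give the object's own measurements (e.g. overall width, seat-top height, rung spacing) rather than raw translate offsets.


A long wooden bench with a 2012 mm (x) × 366 mm (y) seat, 51 mm thick, its top surface 425 mm above the floor. Four 65 mm square legs at the seat corners, flush with the edges, run from z = 0 to the seat underside.


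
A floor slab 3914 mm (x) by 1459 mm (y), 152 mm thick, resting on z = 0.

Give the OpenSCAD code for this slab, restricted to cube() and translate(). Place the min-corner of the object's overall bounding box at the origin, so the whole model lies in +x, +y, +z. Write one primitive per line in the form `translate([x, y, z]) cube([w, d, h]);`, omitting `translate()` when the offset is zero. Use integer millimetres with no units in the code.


cube([3914, 1459, 152]);


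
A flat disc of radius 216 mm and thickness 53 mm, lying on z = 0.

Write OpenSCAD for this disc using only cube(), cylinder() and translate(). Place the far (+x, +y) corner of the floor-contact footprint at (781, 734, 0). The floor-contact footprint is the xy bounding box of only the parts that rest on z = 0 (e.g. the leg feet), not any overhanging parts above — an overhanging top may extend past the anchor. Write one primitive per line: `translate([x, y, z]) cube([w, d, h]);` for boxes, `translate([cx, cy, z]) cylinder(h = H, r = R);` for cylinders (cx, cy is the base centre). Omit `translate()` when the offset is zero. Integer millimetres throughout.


translate([565, 518, 0]) cylinder(h = 53, r = 216);


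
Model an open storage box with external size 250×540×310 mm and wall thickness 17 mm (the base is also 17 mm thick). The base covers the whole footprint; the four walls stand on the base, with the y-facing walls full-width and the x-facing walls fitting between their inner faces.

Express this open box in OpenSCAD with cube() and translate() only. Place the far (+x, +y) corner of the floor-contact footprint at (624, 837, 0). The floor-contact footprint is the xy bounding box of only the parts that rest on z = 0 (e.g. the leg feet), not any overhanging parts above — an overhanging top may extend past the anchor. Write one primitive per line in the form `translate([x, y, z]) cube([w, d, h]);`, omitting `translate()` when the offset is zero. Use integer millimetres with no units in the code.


translate([374, 297, 0]) cube([250, 540, 17]);
translate([374, 297, 17]) cube([250, 17, 293]);
translate([374, 820, 17]) cube([250, 17, 293]);
translate([374, 314, 17]) cube([17, 506, 293]);
translate([607, 314, 17]) cube([17, 506, 293]);
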